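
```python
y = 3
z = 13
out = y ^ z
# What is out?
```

Trace:
`y = 3` → y = 3
`z = 13` → z = 13
`out = y ^ z` → out = 14
So out = 14

Answer: 14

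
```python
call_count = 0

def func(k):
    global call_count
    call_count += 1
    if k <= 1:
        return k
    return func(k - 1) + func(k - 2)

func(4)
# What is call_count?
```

Calls(k) = 1 + Calls(k-1) + Calls(k-2); Calls(0)=Calls(1)=1. For k=4 this gives 9.

Answer: 9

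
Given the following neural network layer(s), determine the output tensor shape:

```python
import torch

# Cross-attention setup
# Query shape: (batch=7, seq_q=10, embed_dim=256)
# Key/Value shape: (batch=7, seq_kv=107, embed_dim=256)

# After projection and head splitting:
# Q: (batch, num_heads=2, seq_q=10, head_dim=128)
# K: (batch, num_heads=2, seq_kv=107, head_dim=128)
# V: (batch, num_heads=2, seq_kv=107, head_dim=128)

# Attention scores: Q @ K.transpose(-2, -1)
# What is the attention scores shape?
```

Input: (7, 10, 256) -> Output: (7, 2, 10, 107)

Answer: (7, 2, 10, 107)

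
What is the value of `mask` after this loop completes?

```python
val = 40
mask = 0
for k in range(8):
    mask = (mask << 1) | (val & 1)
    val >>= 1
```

Reverse lowest 8 bits of 40
`mask` takes the values: 0 → 1 → 2 → 5 → 10 → 20

Answer: 20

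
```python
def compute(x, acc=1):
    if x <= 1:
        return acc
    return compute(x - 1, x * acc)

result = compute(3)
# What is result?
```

Accumulator trace (n, acc): (3, 1) -> (2, 3) -> (1, 6) -> return 6

Answer: 6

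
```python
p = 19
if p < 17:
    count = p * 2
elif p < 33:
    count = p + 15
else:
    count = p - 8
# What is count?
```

Trace:
`p = 19` → p = 19
`if p < 17: ...` → p < 17 is False, p < 33 is True → count = 34
So count = 34

Answer: 34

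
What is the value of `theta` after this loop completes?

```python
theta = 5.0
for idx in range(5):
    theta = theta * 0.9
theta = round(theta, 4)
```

Exponential decay: 5.0 * 0.9^5
`theta` takes the values: 5.0 → 4.5 → 4.05 → 3.645 → 3.2805 → 2.95245 → 2.9525

Answer: 2.9525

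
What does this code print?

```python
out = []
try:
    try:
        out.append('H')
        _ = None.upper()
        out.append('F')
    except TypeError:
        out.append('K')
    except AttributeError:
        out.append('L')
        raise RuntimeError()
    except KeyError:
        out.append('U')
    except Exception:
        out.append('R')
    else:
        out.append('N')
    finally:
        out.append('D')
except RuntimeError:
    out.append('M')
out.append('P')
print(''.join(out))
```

Execution trace: 'H' (inner try body) → 'L' (inner except AttributeError) → 'D' (inner finally) → 'M' (outer except RuntimeError) → 'P' (after the try/except). Output: HLDMP

Answer: HLDMP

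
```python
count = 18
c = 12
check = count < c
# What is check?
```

Trace:
`count = 18` → count = 18
`c = 12` → c = 12
`check = count < c` → check = False
So check = False

Answer: False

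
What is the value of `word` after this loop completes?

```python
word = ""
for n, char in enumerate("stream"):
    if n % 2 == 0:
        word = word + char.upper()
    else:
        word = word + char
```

Uppercase even positions in 'stream'
`word` takes the values: "" → "S" → "St" → "StR" → "StRe" → "StReA" → "StReAm"

Answer: "StReAm"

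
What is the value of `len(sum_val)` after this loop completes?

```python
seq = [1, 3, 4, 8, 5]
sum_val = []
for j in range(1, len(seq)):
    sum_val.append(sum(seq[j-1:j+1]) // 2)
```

Number of 2-element averages
`sum_val` takes the values: [] → [2] → [2, 3] → [2, 3, 6] → [2, 3, 6, 6]
So `len(sum_val)` = 4

Answer: 4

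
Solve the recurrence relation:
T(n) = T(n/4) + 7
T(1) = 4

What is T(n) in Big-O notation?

Each step divides n by 4 and adds 7. After log_4(n) steps we reach T(1)=4. So T(n) = 7·log_4(n) + 4 = O(log n).

Answer: O(log n)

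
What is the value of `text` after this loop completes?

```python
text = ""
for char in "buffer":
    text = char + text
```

Reverse 'buffer'
`text` takes the values: "" → "b" → "ub" → "fub" → "ffub" → "effub" → "reffub"

Answer: "reffub"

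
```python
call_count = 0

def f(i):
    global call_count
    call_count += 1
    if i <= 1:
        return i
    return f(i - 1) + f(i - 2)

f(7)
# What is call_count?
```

Calls(i) = 1 + Calls(i-1) + Calls(i-2); Calls(0)=Calls(1)=1. For i=7 this gives 41.

Answer: 41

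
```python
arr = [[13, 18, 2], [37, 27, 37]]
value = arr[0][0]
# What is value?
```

Trace:
`arr = [[13, 18, 2], [37, 27, 37]]` → arr = [[13, 18, 2], [37, 27, 37]]
`value = arr[0][0]` → value = 13
So value = 13

Answer: 13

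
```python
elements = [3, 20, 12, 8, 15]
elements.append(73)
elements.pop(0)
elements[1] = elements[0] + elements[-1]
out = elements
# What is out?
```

Trace:
`elements = [3, 20, 12, 8, 15]` → elements = [3, 20, 12, 8, 15]
`elements.append(73)` → elements = [3, 20, 12, 8, 15, 73]
`elements.pop(0)` → elements = [20, 12, 8, 15, 73]
`elements[1] = elements[0] + elements[-1]` → elements = [20, 93, 8, 15, 73]
`out = elements` → out = [20, 93, 8, 15, 73]
So out = [20, 93, 8, 15, 73]

Answer: [20, 93, 8, 15, 73]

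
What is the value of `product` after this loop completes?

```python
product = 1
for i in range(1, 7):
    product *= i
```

6! = 720
`product` takes the values: 1 → 2 → 6 → 24 → 120 → 720

Answer: 720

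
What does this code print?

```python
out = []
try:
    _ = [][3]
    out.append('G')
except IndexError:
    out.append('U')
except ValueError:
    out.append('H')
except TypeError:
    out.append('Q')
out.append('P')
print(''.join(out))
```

Execution trace: 'U' (except IndexError) → 'P' (after the try/except). Output: UP

Answer: UP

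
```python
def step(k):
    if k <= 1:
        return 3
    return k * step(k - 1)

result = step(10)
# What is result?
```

step(10) = 10 * 9 * 8 * 7 * 6 * 5 * 4 * 3 * 2 * 3 = 10886400

Answer: 10886400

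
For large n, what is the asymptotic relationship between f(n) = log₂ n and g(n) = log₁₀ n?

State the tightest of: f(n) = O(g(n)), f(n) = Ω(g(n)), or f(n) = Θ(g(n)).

log₂ n vs log₁₀ n: f(n) = Θ(g(n)) — they are asymptotically equivalent (log bases differ by a constant factor).

Answer: f(n) = Θ(g(n)) — they are asymptotically equivalent (log bases differ by a constant factor).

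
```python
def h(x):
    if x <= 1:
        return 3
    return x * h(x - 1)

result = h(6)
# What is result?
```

h(6) = 6 * 5 * 4 * 3 * 2 * 3 = 2160

Answer: 2160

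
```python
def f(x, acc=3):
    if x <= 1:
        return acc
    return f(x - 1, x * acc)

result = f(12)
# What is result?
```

Accumulator trace (n, acc): (12, 3) -> (11, 36) -> (10, 396) -> (9, 3960) -> (8, 35640) -> (7, 285120) -> (6, 1995840) -> (5, 11975040) -> (4, 59875200) -> (3, 239500800) -> (2, 718502400) -> (1, 1437004800) -> return 1437004800

Answer: 1437004800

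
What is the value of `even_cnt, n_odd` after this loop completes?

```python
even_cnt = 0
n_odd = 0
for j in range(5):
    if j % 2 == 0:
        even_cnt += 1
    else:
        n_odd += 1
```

Count evens and odds in range(5)
`even_cnt, n_odd` takes the values: (0, 0) → (1, 0) → (1, 1) → (2, 1) → (2, 2) → (3, 2)

Answer: 3, 2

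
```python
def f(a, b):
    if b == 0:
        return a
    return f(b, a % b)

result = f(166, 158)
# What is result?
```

f(166, 158) -> f(158, 8) -> f(8, 6) -> f(6, 2) -> f(2, 0) -> 2

Answer: 2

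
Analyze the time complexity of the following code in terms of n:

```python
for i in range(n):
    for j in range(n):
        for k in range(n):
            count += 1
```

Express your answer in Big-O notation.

This is Triple nested loop. Time complexity: O(n³).

Answer: O(n³)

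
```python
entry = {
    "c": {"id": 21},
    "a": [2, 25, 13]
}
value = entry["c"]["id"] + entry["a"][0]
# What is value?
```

Trace:
`entry = { ...` → entry = {'c': {'id': 21}, 'a': [2, 25, 13]}
`value = entry["c"]["id"] + entry["a"][0]` → value = 23
So value = 23

Answer: 23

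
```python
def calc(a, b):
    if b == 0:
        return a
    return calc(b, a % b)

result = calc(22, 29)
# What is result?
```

calc(22, 29) -> calc(29, 22) -> calc(22, 7) -> calc(7, 1) -> calc(1, 0) -> 1

Answer: 1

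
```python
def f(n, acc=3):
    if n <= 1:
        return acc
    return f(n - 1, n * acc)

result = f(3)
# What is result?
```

Accumulator trace (n, acc): (3, 3) -> (2, 9) -> (1, 18) -> return 18

Answer: 18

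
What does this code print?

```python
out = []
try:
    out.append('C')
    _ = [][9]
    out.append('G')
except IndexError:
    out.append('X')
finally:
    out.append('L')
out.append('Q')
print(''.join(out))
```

Execution trace: 'C' (try body) → 'X' (except IndexError) → 'L' (finally) → 'Q' (after the try/except). Output: CXLQ

Answer: CXLQ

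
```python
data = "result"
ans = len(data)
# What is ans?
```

Trace:
`data = "result"` → data = 'result'
`ans = len(data)` → ans = 6
So ans = 6

Answer: 6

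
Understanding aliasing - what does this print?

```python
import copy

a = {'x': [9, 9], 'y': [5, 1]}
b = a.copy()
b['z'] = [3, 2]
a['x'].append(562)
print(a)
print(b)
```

Key concept: shallow copy of dict with mutable values.
Step by step:
`a = {'x': [9, 9], 'y': [5, 1]}` → a = {'x': [9, 9], 'y': [5, 1]}
`b = a.copy()` → b = {'x': [9, 9], 'y': [5, 1]}
`b['z'] = [3, 2]` → b = {'x': [9, 9], 'y': [5, 1], 'z': [3, 2]}
`a['x'].append(562)` → a = {'x': [9, 9, 562], 'y': [5, 1]}; b = {'x': [9, 9, 562], 'y': [5, 1], 'z': [3, 2]}
`print(a)` → prints {'x': [9, 9, 562], 'y': [5, 1]}
`print(b)` → prints {'x': [9, 9, 562], 'y': [5, 1], 'z': [3, 2]}

Answer:
{'x': [9, 9, 562], 'y': [5, 1]}
{'x': [9, 9, 562], 'y': [5, 1], 'z': [3, 2]}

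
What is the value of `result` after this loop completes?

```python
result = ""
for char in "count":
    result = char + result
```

Reverse 'count'
`result` takes the values: "" → "c" → "oc" → "uoc" → "nuoc" → "tnuoc"

Answer: "tnuoc"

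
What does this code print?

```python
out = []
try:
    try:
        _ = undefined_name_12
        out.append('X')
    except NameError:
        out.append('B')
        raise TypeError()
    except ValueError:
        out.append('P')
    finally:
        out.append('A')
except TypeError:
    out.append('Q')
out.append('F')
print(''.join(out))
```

Execution trace: 'B' (except NameError) → 'A' (finally) → 'Q' (outer except TypeError) → 'F' (after the try/except). Output: BAQF

Answer: BAQF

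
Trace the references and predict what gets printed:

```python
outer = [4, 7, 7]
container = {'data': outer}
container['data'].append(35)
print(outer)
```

Key concept: dict holds reference to list.
Step by step:
`outer = [4, 7, 7]` → outer = [4, 7, 7]
`container = {'data': outer}` → container = {'data': [4, 7, 7]}
`container['data'].append(35)` → outer = [4, 7, 7, 35]; container = {'data': [4, 7, 7, 35]}
`print(outer)` → prints [4, 7, 7, 35]

Answer: [4, 7, 7, 35]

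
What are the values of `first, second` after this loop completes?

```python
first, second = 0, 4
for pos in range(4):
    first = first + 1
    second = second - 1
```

first goes 0→4, second goes 4→0
`first, second` takes the values: (0, 4) → (1, 4) → (1, 3) → (2, 3) → (2, 2) → (3, 2) → (3, 1) → (4, 1) → (4, 0)

Answer: 4, 0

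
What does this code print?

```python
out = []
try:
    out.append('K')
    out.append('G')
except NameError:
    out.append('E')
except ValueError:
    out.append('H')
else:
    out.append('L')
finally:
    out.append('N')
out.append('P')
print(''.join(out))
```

Execution trace: 'K' (try body) → 'G' (try body, no exception) → 'L' (else) → 'N' (finally) → 'P' (after the try/except). Output: KGLNP

Answer: KGLNP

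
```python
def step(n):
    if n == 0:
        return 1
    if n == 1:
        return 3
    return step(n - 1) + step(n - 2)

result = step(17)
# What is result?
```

Build up from base cases: step(0)=1, step(1)=3, step(2)=4, step(3)=7, step(4)=11, step(5)=18, step(6)=29, ..., step(17)=5778

Answer: 5778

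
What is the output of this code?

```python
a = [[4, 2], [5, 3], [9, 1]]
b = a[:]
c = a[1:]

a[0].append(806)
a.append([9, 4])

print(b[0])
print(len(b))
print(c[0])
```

Key concept: slice with nested mutation.
Step by step:
`a = [[4, 2], [5, 3], [9, 1]]` → a = [[4, 2], [5, 3], [9, 1]]
`b = a[:]` → b = [[4, 2], [5, 3], [9, 1]]
`c = a[1:]` → c = [[5, 3], [9, 1]]
`a[0].append(806)` → a = [[4, 2, 806], [5, 3], [9, 1]]; b = [[4, 2, 806], [5, 3], [9, 1]]
`a.append([9, 4])` → a = [[4, 2, 806], [5, 3], [9, 1], [9, 4]]
`print(b[0])` → prints [4, 2, 806]
`print(len(b))` → prints 3
`print(c[0])` → prints [5, 3]

Answer:
[4, 2, 806]
3
[5, 3]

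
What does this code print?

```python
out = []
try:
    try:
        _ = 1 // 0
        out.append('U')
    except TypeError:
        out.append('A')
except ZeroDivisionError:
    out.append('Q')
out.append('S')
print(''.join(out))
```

Execution trace: 'Q' (outer except ZeroDivisionError) → 'S' (after the try/except). Output: QS

Answer: QS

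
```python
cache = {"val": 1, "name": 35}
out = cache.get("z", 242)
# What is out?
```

Trace:
`cache = {"val": 1, "name": 35}` → cache = {'val': 1, 'name': 35}
`out = cache.get("z", 242)` → out = 242
So out = 242

Answer: 242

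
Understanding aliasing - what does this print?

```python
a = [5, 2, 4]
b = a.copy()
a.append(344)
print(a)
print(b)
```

Key concept: list.copy() creates independent copy.
Step by step:
`a = [5, 2, 4]` → a = [5, 2, 4]
`b = a.copy()` → b = [5, 2, 4]
`a.append(344)` → a = [5, 2, 4, 344]
`print(a)` → prints [5, 2, 4, 344]
`print(b)` → prints [5, 2, 4]

Answer:
[5, 2, 4, 344]
[5, 2, 4]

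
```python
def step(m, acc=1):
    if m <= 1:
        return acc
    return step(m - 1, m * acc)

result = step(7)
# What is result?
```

Accumulator trace (n, acc): (7, 1) -> (6, 7) -> (5, 42) -> (4, 210) -> (3, 840) -> (2, 2520) -> (1, 5040) -> return 5040

Answer: 5040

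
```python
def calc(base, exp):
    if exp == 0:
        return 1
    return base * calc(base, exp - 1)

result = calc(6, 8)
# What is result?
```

calc(6, 8) = 6 * 6 * 6 * 6 * 6 * 6 * 6 * 6 = 1679616

Answer: 1679616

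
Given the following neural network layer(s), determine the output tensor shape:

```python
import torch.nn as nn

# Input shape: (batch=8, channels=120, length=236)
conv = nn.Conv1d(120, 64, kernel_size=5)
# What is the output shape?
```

Input: (8, 120, 236) -> Output: (8, 64, 232)

Answer: (8, 64, 232)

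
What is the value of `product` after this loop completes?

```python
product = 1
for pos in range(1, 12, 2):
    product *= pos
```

Product of 1, 3, 5, ... up to 11
`product` takes the values: 1 → 3 → 15 → 105 → 945 → 10395

Answer: 10395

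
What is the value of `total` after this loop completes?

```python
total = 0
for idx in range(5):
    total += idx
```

Sum of 0 to 4 = 10
`total` takes the values: 0 → 1 → 3 → 6 → 10

Answer: 10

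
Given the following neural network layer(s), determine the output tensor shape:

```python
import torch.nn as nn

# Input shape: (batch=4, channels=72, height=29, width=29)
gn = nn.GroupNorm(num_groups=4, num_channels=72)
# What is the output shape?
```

Input: (4, 72, 29, 29) -> Output: (4, 72, 29, 29)

Answer: (4, 72, 29, 29)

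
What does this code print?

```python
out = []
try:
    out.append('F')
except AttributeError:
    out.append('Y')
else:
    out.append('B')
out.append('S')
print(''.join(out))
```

Execution trace: 'F' (try body, no exception) → 'B' (else) → 'S' (after the try/except). Output: FBS

Answer: FBS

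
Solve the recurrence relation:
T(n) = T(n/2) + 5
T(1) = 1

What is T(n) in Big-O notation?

Each step divides n by 2 and adds 5. After log_2(n) steps we reach T(1)=1. So T(n) = 5·log_2(n) + 1 = O(log n).

Answer: O(log n)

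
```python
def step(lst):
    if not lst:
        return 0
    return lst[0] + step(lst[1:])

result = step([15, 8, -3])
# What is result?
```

15 + 8 + (-3) + 0 = 20

Answer: 20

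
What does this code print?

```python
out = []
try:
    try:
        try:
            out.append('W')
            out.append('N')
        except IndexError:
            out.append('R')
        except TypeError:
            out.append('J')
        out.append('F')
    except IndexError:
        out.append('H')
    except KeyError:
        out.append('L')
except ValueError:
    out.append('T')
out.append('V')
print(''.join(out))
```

Execution trace: 'W' (inner try body) → 'N' (inner try body, no exception) → 'F' (try body, no exception) → 'V' (after the try/except). Output: WNFV

Answer: WNFV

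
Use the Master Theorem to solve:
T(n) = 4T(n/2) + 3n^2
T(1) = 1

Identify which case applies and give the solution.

a=4, b=2, f(n)=3n^2. log_2(4) = 2. Since c=2 = 2, Case 2 applies: T(n) = Θ(n^log_b(a) · log n) = O(n^2 log n).

Answer: O(n^2 log n) - Case 2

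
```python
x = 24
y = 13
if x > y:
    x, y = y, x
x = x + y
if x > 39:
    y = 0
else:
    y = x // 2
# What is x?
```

Trace:
`x = 24` → x = 24
`y = 13` → y = 13
`if x > y: ...` → x > y is True → x = 13; y = 24
`x = x + y` → x = 37
`if x > 39: ...` → x > 39 is False, take else branch → y = 18
So x = 37

Answer: 37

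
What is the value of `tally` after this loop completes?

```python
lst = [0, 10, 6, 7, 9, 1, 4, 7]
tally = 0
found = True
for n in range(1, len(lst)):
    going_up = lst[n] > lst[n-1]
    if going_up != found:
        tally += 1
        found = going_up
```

Count direction changes in [0, 10, 6, 7, 9, 1, 4, 7]
`tally` takes the values: 0 → 1 → 2 → 3 → 4

Answer: 4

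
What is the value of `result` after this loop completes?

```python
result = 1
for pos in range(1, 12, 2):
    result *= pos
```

Product of 1, 3, 5, ... up to 11
`result` takes the values: 1 → 3 → 15 → 105 → 945 → 10395

Answer: 10395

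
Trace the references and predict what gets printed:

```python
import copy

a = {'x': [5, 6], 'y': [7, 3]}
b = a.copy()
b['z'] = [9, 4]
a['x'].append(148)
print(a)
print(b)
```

Key concept: shallow copy of dict with mutable values.
Step by step:
`a = {'x': [5, 6], 'y': [7, 3]}` → a = {'x': [5, 6], 'y': [7, 3]}
`b = a.copy()` → b = {'x': [5, 6], 'y': [7, 3]}
`b['z'] = [9, 4]` → b = {'x': [5, 6], 'y': [7, 3], 'z': [9, 4]}
`a['x'].append(148)` → a = {'x': [5, 6, 148], 'y': [7, 3]}; b = {'x': [5, 6, 148], 'y': [7, 3], 'z': [9, 4]}
`print(a)` → prints {'x': [5, 6, 148], 'y': [7, 3]}
`print(b)` → prints {'x': [5, 6, 148], 'y': [7, 3], 'z': [9, 4]}

Answer:
{'x': [5, 6, 148], 'y': [7, 3]}
{'x': [5, 6, 148], 'y': [7, 3], 'z': [9, 4]}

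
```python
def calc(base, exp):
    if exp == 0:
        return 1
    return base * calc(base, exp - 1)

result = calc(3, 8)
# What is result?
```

calc(3, 8) = 3 * 3 * 3 * 3 * 3 * 3 * 3 * 3 = 6561

Answer: 6561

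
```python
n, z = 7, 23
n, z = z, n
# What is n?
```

Trace:
`n, z = 7, 23` → n = 7; z = 23
`n, z = z, n` → n = 23; z = 7
So n = 23

Answer: 23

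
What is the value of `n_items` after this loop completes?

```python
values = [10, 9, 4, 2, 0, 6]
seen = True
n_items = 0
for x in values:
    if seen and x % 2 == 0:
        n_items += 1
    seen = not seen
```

Count even values at even positions
`n_items` takes the values: 0 → 1 → 2 → 3

Answer: 3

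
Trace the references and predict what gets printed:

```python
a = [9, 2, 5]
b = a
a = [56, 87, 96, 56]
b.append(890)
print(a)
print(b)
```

Key concept: rebinding vs mutation: a is rebound to a new list, b still points at the original.
Step by step:
`a = [9, 2, 5]` → a = [9, 2, 5]
`b = a` → b = [9, 2, 5] (same object as a)
`a = [56, 87, 96, 56]` → a = [56, 87, 96, 56]
`b.append(890)` → b = [9, 2, 5, 890]
`print(a)` → prints [56, 87, 96, 56]
`print(b)` → prints [9, 2, 5, 890]

Answer:
[56, 87, 96, 56]
[9, 2, 5, 890]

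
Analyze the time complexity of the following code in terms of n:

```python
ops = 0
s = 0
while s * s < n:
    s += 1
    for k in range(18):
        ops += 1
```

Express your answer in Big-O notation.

Each loop level contributes: √n × 1. Multiplying the contributions gives O(√n).

Answer: O(√n)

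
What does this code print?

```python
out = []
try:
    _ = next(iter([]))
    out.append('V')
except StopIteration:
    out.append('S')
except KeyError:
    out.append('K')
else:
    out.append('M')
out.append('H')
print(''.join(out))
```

Execution trace: 'S' (except StopIteration) → 'H' (after the try/except). Output: SH

Answer: SH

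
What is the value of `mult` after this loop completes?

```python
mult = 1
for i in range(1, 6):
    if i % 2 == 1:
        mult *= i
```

Product of odd numbers 1 to 5
`mult` takes the values: 1 → 3 → 15

Answer: 15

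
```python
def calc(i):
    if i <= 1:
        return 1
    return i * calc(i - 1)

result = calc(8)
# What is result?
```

calc(8) = 8 * 7 * 6 * 5 * 4 * 3 * 2 * 1 = 40320

Answer: 40320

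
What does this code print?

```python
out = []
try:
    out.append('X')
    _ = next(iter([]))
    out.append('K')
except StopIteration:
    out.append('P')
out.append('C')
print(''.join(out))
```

Execution trace: 'X' (try body) → 'P' (except StopIteration) → 'C' (after the try/except). Output: XPC

Answer: XPC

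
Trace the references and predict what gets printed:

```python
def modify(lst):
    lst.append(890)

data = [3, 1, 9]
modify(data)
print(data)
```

Key concept: function modifies passed list.
Step by step:
`data = [3, 1, 9]` → data = [3, 1, 9]
`modify(data)` → data = [3, 1, 9, 890]
`print(data)` → prints [3, 1, 9, 890]

Answer: [3, 1, 9, 890]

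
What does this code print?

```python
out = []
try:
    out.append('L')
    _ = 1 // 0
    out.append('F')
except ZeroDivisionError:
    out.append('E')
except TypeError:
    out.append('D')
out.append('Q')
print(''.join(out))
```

Execution trace: 'L' (try body) → 'E' (except ZeroDivisionError) → 'Q' (after the try/except). Output: LEQ

Answer: LEQ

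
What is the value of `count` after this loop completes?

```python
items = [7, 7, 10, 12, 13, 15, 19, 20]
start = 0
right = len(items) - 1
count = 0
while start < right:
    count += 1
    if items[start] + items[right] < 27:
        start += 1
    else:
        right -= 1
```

Steps to find pair summing to 27
`count` takes the values: 0 → 1 → 2 → 3 → 4 → 5 → 6 → 7

Answer: 7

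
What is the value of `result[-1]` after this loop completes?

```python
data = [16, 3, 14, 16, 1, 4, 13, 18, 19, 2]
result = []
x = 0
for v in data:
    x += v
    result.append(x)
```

Cumulative sum ends at 106
`result` takes the values: [] → [16] → [16, 19] → [16, 19, 33] → [16, 19, 33, 49] → [16, 19, 33, 49, 50] → [16, 19, 33, 49, 50, 54] → [16, 19, 33, 49, 50, 54, 67] → [16, 19, 33, 49, 50, 54, 67, 85] → [16, 19, 33, 49, 50, 54, 67, 85, 104] → [16, 19, 33, 49, 50, 54, 67, 85, 104, 106]
So `result[-1]` = 106

Answer: 106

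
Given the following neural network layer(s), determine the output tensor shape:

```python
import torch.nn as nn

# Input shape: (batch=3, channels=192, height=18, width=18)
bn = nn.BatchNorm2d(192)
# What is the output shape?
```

Input: (3, 192, 18, 18) -> Output: (3, 192, 18, 18)

Answer: (3, 192, 18, 18)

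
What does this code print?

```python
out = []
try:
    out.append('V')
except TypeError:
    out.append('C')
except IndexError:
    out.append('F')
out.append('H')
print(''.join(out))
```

Execution trace: 'V' (try body, no exception) → 'H' (after the try/except). Output: VH

Answer: VH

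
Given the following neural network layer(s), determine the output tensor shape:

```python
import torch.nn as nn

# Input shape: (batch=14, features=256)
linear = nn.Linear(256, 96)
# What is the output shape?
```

Input: (14, 256) -> Output: (14, 96)

Answer: (14, 96)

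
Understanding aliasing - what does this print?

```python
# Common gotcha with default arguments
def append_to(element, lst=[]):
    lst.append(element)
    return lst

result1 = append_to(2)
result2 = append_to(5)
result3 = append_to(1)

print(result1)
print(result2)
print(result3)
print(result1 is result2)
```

Key concept: mutable default argument gotcha.
Step by step:
`result1 = append_to(2)` → result1 = [2]
`result2 = append_to(5)` → result1 = [2, 5] (same object as result2); result2 = [2, 5] (same object as result1)
`result3 = append_to(1)` → result1 = [2, 5, 1] (same object as result2, result3); result2 = [2, 5, 1] (same object as result1, result3); result3 = [2, 5, 1] (same object as result1, result2)
`print(result1)` → prints [2, 5, 1]
`print(result2)` → prints [2, 5, 1]
`print(result3)` → prints [2, 5, 1]
`print(result1 is result2)` → prints True

Answer:
[2, 5, 1]
[2, 5, 1]
[2, 5, 1]
True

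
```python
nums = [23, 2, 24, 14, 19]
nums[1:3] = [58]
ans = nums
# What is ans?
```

Trace:
`nums = [23, 2, 24, 14, 19]` → nums = [23, 2, 24, 14, 19]
`nums[1:3] = [58]` → nums = [23, 58, 14, 19]
`ans = nums` → ans = [23, 58, 14, 19]
So ans = [23, 58, 14, 19]

Answer: [23, 58, 14, 19]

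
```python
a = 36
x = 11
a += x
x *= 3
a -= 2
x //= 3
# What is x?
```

Trace:
`a = 36` → a = 36
`x = 11` → x = 11
`a += x` → a = 47
`x *= 3` → x = 33
`a -= 2` → a = 45
`x //= 3` → x = 11
So x = 11

Answer: 11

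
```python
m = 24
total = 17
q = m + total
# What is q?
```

Trace:
`m = 24` → m = 24
`total = 17` → total = 17
`q = m + total` → q = 41
So q = 41

Answer: 41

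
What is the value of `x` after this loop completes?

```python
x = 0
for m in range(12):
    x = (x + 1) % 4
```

Increment mod 4, 12 times = 0
`x` takes the values: 0 → 1 → 2 → 3 → 0 → 1 → 2 → 3 → 0 → 1 → 2 → 3 → 0

Answer: 0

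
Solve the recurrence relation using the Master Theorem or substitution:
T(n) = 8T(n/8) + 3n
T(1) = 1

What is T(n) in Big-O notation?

By Master Theorem: a=8, b=8, f(n)=3n. Since log_8(8) = 1 and f(n) = Θ(n^1), Case 2 applies. T(n) = O(n log n).

Answer: O(n log n)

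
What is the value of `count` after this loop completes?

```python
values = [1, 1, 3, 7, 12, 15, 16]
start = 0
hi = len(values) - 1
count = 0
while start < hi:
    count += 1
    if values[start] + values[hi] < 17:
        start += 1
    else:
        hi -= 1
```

Steps to find pair summing to 17
`count` takes the values: 0 → 1 → 2 → 3 → 4 → 5 → 6

Answer: 6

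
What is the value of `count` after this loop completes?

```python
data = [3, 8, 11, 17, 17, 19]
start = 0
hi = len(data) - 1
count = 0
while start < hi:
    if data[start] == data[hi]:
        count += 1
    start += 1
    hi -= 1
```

Count matching pairs from ends
`count` takes the values: 0

Answer: 0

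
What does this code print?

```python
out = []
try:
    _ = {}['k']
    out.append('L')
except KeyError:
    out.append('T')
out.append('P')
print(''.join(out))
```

Execution trace: 'T' (except KeyError) → 'P' (after the try/except). Output: TP

Answer: TP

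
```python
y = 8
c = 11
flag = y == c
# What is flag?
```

Trace:
`y = 8` → y = 8
`c = 11` → c = 11
`flag = y == c` → flag = False
So flag = False

Answer: False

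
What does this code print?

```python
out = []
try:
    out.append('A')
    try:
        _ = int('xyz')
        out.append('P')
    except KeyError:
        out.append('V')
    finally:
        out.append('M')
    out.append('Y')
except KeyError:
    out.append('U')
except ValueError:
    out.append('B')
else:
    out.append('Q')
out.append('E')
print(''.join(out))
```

Execution trace: 'A' (try body) → 'M' (inner finally) → 'B' (except ValueError) → 'E' (after the try/except). Output: AMBE

Answer: AMBE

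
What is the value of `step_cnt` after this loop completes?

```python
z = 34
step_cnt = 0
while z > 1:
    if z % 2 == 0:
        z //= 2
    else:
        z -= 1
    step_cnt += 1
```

Steps to reduce 34 to 1
`step_cnt` takes the values: 0 → 1 → 2 → 3 → 4 → 5 → 6

Answer: 6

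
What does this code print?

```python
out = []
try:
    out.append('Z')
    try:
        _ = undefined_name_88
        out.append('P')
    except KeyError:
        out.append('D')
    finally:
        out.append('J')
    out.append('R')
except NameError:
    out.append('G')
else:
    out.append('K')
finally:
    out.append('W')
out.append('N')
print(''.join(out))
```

Execution trace: 'Z' (try body) → 'J' (inner finally) → 'G' (except NameError) → 'W' (finally) → 'N' (after the try/except). Output: ZJGWN

Answer: ZJGWN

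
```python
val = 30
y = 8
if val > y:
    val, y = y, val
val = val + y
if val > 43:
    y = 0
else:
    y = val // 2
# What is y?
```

Trace:
`val = 30` → val = 30
`y = 8` → y = 8
`if val > y: ...` → val > y is True → val = 8; y = 30
`val = val + y` → val = 38
`if val > 43: ...` → val > 43 is False, take else branch → y = 19
So y = 19

Answer: 19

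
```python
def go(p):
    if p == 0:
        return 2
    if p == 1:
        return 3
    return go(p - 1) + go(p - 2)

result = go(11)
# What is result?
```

Build up from base cases: go(0)=2, go(1)=3, go(2)=5, go(3)=8, go(4)=13, go(5)=21, go(6)=34, ..., go(11)=377

Answer: 377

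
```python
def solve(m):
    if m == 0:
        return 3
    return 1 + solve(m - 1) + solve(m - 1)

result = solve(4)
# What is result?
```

solve(m) = 1 + 2·solve(m-1), solve(0)=3. Closed form: (3+1)·2^4 - 1 = 63.

Answer: 63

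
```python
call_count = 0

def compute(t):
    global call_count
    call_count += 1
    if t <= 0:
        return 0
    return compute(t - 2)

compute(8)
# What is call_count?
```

Linear recursion stepping by 2: 5 calls from t=8 down to ≤0.

Answer: 5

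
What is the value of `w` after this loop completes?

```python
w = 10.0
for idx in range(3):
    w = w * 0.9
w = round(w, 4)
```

Exponential decay: 10.0 * 0.9^3
`w` takes the values: 10.0 → 9.0 → 8.1 → 7.29

Answer: 7.29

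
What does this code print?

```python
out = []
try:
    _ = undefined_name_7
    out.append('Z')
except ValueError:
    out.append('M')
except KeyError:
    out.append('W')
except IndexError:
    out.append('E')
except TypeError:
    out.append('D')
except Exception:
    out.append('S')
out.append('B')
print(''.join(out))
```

Execution trace: 'S' (except Exception) → 'B' (after the try/except). Output: SB

Answer: SB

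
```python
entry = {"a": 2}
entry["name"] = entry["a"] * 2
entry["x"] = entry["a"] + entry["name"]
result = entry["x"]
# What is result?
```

Trace:
`entry = {"a": 2}` → entry = {'a': 2}
`entry["name"] = entry["a"] * 2` → entry = {'a': 2, 'name': 4}
`entry["x"] = entry["a"] + entry["name"]` → entry = {'a': 2, 'name': 4, 'x': 6}
`result = entry["x"]` → result = 6
So result = 6

Answer: 6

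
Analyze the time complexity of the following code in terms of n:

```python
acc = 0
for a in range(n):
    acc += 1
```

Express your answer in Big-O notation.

Each loop level contributes: n. Multiplying the contributions gives O(n).

Answer: O(n)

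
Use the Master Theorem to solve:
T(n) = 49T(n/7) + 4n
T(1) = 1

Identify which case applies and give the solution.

a=49, b=7, f(n)=4n. log_7(49) = 2. Since c=1 < 2, Case 1 applies: T(n) = Θ(n^log_b(a)) = O(n^2).

Answer: O(n^2) - Case 1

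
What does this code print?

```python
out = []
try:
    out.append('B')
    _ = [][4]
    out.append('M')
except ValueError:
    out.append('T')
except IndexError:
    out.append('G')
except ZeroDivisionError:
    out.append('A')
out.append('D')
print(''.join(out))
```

Execution trace: 'B' (try body) → 'G' (except IndexError) → 'D' (after the try/except). Output: BGD

Answer: BGD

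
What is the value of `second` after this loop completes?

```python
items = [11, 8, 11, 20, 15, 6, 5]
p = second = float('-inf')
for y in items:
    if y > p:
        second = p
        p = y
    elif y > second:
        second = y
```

Second largest (with repeats) in [11, 8, 11, 20, 15, 6, 5]
`second` takes the values: -inf → 8 → 11 → 15

Answer: 15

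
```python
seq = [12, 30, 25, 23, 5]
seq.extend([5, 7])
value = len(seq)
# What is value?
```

Trace:
`seq = [12, 30, 25, 23, 5]` → seq = [12, 30, 25, 23, 5]
`seq.extend([5, 7])` → seq = [12, 30, 25, 23, 5, 5, 7]
`value = len(seq)` → value = 7
So value = 7

Answer: 7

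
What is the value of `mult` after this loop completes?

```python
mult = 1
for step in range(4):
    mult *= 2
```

2^4 = 16
`mult` takes the values: 1 → 2 → 4 → 8 → 16

Answer: 16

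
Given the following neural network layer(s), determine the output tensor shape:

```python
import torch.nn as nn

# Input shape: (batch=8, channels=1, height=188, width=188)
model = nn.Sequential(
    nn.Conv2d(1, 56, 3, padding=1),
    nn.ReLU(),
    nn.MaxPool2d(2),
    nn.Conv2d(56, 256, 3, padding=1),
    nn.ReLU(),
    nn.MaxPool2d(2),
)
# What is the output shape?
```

Input: (8, 1, 188, 188) -> after first Conv2d: (8, 56, 188, 188) -> after first MaxPool2d: (8, 56, 94, 94) -> after second Conv2d: (8, 256, 94, 94) -> Output: (8, 256, 47, 47)

Answer: (8, 256, 47, 47)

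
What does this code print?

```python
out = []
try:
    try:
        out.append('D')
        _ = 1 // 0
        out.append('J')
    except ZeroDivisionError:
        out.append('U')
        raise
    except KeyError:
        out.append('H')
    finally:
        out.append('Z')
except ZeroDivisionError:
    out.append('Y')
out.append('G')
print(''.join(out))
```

Execution trace: 'D' (inner try body) → 'U' (inner except ZeroDivisionError) → 'Z' (inner finally) → 'Y' (outer except ZeroDivisionError) → 'G' (after the try/except). Output: DUZYG

Answer: DUZYG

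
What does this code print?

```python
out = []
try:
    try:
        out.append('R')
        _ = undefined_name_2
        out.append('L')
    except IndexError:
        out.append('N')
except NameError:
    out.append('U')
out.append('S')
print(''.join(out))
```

Execution trace: 'R' (try body) → 'U' (outer except NameError) → 'S' (after the try/except). Output: RUS

Answer: RUS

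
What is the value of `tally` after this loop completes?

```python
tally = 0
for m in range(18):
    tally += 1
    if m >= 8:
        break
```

Loop breaks when m reaches 8, tally is 9
`tally` takes the values: 0 → 1 → 2 → 3 → 4 → 5 → 6 → 7 → 8 → 9

Answer: 9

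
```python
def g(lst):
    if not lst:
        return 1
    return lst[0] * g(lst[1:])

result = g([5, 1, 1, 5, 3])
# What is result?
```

Product over [5, 1, 1, 5, 3] = 5 * 1 * 1 * 5 * 3 = 75

Answer: 75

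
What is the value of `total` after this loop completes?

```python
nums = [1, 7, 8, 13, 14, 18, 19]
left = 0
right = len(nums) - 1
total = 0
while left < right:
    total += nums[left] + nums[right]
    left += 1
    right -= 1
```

Sum of pairs from ends
`total` takes the values: 0 → 20 → 45 → 67

Answer: 67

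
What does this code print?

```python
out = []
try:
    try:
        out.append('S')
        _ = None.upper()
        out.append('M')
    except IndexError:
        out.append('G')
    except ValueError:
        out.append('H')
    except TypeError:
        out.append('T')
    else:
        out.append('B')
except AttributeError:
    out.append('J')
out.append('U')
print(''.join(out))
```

Execution trace: 'S' (inner try body) → 'J' (outer except AttributeError) → 'U' (after the try/except). Output: SJU

Answer: SJU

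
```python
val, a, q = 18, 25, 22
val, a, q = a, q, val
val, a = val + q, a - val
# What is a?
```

Trace:
`val, a, q = 18, 25, 22` → val = 18; a = 25; q = 22
`val, a, q = a, q, val` → val = 25; a = 22; q = 18
`val, a = val + q, a - val` → val = 43; a = -3
So a = -3

Answer: -3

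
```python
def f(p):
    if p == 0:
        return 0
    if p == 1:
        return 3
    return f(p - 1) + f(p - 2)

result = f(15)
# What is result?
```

Build up from base cases: f(0)=0, f(1)=3, f(2)=3, f(3)=6, f(4)=9, f(5)=15, f(6)=24, ..., f(15)=1830

Answer: 1830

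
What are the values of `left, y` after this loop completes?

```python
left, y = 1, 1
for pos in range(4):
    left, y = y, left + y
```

Fibonacci: after 4 iterations
`left, y` takes the values: (1, 1) → (1, 2) → (2, 3) → (3, 5) → (5, 8)

Answer: 5, 8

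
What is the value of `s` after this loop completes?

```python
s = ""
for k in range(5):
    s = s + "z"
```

Repeat 'z' 5 times
`s` takes the values: "" → "z" → "zz" → "zzz" → "zzzz" → "zzzzz"

Answer: "zzzzz"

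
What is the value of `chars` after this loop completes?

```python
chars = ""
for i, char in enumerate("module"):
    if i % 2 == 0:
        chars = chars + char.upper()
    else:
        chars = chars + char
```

Uppercase even positions in 'module'
`chars` takes the values: "" → "M" → "Mo" → "MoD" → "MoDu" → "MoDuL" → "MoDuLe"

Answer: "MoDuLe"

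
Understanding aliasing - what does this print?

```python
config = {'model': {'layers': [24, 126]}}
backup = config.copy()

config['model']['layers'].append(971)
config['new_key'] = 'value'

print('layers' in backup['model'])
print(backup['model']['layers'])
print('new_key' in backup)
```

Key concept: shallow copy gotcha with nested dict.
Step by step:
`config = {'model': {'layers': [24, 126]}}` → config = {'model': {'layers': [24, 126]}}
`backup = config.copy()` → backup = {'model': {'layers': [24, 126]}}
`config['model']['layers'].append(971)` → config = {'model': {'layers': [24, 126, 971]}}; backup = {'model': {'layers': [24, 126, 971]}}
`config['new_key'] = 'value'` → config = {'model': {'layers': [24, 126, 971]}, 'new_key': 'value'}
`print('layers' in backup['model'])` → prints True
`print(backup['model']['layers'])` → prints [24, 126, 971]
`print('new_key' in backup)` → prints False

Answer:
True
[24, 126, 971]
False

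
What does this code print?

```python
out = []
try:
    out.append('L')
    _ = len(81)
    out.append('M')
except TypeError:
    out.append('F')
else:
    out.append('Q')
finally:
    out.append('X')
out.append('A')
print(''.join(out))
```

Execution trace: 'L' (try body) → 'F' (except TypeError) → 'X' (finally) → 'A' (after the try/except). Output: LFXA

Answer: LFXA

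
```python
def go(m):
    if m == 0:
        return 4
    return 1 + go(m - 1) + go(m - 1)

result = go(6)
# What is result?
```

go(m) = 1 + 2·go(m-1), go(0)=4. Closed form: (4+1)·2^6 - 1 = 319.

Answer: 319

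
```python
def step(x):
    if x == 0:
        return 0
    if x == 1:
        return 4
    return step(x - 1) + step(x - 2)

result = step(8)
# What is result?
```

Build up from base cases: step(0)=0, step(1)=4, step(2)=4, step(3)=8, step(4)=12, step(5)=20, step(6)=32, ..., step(8)=84

Answer: 84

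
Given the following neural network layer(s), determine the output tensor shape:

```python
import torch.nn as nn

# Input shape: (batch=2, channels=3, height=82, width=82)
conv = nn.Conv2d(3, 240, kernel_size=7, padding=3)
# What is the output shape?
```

Input: (2, 3, 82, 82) -> Output: (2, 240, 82, 82)

Answer: (2, 240, 82, 82)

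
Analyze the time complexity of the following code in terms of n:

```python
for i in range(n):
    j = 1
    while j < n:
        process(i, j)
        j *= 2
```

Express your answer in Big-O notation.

This is Linear outer loop, logarithmic inner loop. Time complexity: O(n log n).

Answer: O(n log n)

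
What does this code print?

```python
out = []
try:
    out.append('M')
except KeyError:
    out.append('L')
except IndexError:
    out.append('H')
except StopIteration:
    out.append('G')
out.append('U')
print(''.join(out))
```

Execution trace: 'M' (try body, no exception) → 'U' (after the try/except). Output: MU

Answer: MU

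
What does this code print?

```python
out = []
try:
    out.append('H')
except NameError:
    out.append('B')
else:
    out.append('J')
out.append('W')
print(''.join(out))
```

Execution trace: 'H' (try body, no exception) → 'J' (else) → 'W' (after the try/except). Output: HJW

Answer: HJW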